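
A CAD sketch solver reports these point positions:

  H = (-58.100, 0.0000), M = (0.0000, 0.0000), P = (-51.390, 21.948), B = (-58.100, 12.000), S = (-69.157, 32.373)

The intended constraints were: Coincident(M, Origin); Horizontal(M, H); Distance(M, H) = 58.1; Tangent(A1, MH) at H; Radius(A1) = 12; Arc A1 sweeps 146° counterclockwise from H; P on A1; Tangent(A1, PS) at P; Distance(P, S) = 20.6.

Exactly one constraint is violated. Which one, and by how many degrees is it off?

Tangent(A1, PS) at P — off by 3.60°.

M = (0.00, 0.00) ✓; M.y = 0.00, H.y = 0.00 ✓; |MH| = 58.10 ✓; ∠(BH, HM) = 90.00° ✓; |BH| = 12.00 ✓; bearing(B→P) − bearing(B→H) = 146.0° ✓; |BP| = 12.00 ✓; ∠(BP, PS) = 86.40° ✗; |PS| = 20.60 ✓.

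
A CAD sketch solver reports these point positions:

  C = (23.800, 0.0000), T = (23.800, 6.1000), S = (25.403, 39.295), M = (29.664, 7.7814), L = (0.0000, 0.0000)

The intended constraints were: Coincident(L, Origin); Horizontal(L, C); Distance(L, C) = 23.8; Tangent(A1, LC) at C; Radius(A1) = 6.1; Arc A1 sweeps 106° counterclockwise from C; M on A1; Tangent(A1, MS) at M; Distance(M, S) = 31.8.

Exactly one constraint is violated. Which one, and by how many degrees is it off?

Tangent(A1, MS) at M — off by 8.30°.

L = (0.00, 0.00) ✓; L.y = 0.00, C.y = 0.00 ✓; |LC| = 23.80 ✓; ∠(TC, CL) = 90.00° ✓; |TC| = 6.100 ✓; bearing(T→M) − bearing(T→C) = 106.0° ✓; |TM| = 6.100 ✓; ∠(TM, MS) = 98.30° ✗; |MS| = 31.80 ✓.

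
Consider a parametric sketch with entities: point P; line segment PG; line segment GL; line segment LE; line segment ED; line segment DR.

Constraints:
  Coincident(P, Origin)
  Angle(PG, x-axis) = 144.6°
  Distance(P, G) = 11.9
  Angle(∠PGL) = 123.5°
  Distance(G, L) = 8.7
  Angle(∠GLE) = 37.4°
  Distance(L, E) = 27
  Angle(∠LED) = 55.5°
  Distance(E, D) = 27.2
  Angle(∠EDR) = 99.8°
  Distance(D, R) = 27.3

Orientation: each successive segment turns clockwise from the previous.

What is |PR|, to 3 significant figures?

32.8

P is at the origin; PG runs at 144.6° with length 11.9, so G = (-9.70, 6.89). ∠PGL = 123.5° gives GL at 88.1° from the x-axis; with |GL| = 8.7, L = (-9.41, 15.6). ∠GLE = 37.4° gives LE at -54.5° from the x-axis; with |LE| = 27.0, E = (6.27, -6.39). ∠LED = 55.5° gives ED at -179° from the x-axis; with |ED| = 27.2, D = (-20.9, -6.87). ∠EDR = 99.8° gives DR at 101° from the x-axis; with |DR| = 27.3, R = (-26.0, 19.9). Then |PR| = |R − P| = 32.8.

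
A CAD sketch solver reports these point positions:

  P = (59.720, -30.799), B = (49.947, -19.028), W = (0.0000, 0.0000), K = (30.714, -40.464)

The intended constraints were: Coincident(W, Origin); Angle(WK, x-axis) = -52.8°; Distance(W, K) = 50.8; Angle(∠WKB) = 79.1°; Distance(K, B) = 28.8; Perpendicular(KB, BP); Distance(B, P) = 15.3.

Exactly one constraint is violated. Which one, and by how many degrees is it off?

Perpendicular(KB, BP) — off by 8.40°.

W = (0.00, 0.00) ✓; WK at -52.80° ✓; |WK| = 50.80 ✓; ∠WKB = 79.10° ✓; |KB| = 28.80 ✓; ∠(KB, BP) = 98.40° ✗; |BP| = 15.30 ✓.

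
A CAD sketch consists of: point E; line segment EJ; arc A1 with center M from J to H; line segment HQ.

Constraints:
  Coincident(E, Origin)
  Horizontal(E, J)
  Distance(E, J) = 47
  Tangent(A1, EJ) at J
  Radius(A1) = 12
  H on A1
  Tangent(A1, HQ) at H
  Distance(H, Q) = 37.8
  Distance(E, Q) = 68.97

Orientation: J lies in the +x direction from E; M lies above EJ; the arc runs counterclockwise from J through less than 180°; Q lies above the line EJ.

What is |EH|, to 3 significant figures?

60.5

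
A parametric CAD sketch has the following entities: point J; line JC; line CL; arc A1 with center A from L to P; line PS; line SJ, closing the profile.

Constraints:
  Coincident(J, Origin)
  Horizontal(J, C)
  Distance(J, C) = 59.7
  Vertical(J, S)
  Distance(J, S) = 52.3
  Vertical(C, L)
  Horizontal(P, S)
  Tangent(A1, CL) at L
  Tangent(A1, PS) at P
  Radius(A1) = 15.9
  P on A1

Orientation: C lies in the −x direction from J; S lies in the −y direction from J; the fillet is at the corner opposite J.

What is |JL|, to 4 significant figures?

69.92

The virtual corner opposite J is at (-59.70, -52.30). A1 meets CL tangentially, so AL is at right angles to CL and the tangent condition forces AP to be normal to PS, with radius 15.9, so the center A sits 15.9 in from both sides at A = (-43.80, -36.40). That places the tangent points at L = (-59.70, -36.40) on CL and P = (-43.80, -52.30) on PS. Then |JL| = |L − J| = 69.92.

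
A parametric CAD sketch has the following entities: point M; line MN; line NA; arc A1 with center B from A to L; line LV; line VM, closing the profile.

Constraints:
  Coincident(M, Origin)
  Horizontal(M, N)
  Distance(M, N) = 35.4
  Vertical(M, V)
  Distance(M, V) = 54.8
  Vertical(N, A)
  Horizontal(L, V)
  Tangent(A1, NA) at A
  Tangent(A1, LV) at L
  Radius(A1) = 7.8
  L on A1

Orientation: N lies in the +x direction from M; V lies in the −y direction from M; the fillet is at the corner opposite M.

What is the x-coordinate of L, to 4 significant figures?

27.60

The virtual corner opposite M is at (35.40, -54.80). Since A1 is tangent to NA there, BA ⟂ NA and since A1 is tangent to LV there, BL ⟂ LV, with radius 7.8, so the center B sits 7.8 in from both sides at B = (27.60, -47.00). That places the tangent points at A = (35.40, -47.00) on NA and L = (27.60, -54.80) on LV. So L.x = 27.60.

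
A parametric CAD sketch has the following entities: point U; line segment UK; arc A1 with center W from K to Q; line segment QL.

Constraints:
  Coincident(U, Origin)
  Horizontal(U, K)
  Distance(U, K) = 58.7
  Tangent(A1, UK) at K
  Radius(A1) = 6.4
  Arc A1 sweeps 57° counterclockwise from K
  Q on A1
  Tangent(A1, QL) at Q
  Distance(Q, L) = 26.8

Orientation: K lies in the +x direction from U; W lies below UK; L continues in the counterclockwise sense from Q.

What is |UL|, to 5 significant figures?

46.316

U is at the origin; U and K share the same y with |UK| = 58.7 and K on the +x side, so K = (58.700, 0.0000). The tangent condition forces WK to be normal to UK, so W = K + (0, -6.4) = (58.700, -6.4000). On A1, K sits at bearing 90° from W; a 57° counterclockwise sweep puts Q at bearing 147°, so Q = W + 6.4·(cos 147°, sin 147°) = (53.333, -2.9143). Tangency of A1 to QL means the radius WQ is perpendicular to QL, so QL runs along (−sin 147°, cos 147°); with |QL| = 26.8, L = (38.736, -25.391). Then |UL| = |L − U| = 46.316.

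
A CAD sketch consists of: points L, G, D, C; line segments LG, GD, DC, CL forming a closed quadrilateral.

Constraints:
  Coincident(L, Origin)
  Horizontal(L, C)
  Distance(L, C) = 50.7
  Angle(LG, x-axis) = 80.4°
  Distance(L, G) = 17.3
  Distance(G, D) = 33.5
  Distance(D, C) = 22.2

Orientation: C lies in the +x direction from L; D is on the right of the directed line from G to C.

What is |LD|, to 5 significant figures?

29.164

L is at the origin; LC is horizontal with |LC| = 50.7 and C in +x, so C = (50.7, 0). LG runs at 80.4° with |LG| = 17.3, so G = (2.8851, 17.058). D is determined by |GD| = 33.5 and |DC| = 22.2 together: it lies at the intersection of circle(G, 33.5) and circle(C, 22.2). With |GC| = 50.766, the foot of the radical line on GC is 31.582 from G and the perpendicular offset is √(33.5² − 31.582²) = 11.172. Taking the right-of-GC solution: D = (28.877, -4.0763).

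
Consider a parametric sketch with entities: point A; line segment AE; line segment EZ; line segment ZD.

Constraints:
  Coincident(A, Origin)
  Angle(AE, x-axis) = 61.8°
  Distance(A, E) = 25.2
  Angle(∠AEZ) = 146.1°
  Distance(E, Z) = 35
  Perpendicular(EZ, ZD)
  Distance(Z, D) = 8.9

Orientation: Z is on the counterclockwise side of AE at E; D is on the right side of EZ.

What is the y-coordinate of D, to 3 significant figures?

57.9

A is at the origin; AE runs at 61.8° with length 25.2, so E = 25.2·(cos 61.8°, sin 61.8°) = (11.9, 22.2). ∠AEZ = 146.1°, so EZ runs at 61.8° + (180° − 146.1°) = 95.7° from the x-axis; with |EZ| = 35.0, Z = E + 35.0·(cos 95.7°, sin 95.7°) = (8.43, 57.0). EZ is perpendicular to ZD; with |ZD| = 8.9 on the right of EZ, D = Z + 8.9·(0.995, 0.0993) = (17.3, 57.9). So D.y = 57.9.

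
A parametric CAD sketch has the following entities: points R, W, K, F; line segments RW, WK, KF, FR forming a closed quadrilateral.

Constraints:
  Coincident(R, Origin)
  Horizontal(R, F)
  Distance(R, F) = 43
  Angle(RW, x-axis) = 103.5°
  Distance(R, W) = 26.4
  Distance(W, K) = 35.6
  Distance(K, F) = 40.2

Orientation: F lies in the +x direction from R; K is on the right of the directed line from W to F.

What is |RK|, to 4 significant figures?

9.305

R is at the origin; R and F share the same y with |RF| = 43.0 and F in +x, so F = (43.0, 0). RW runs at 103.5° with |RW| = 26.4, so W = (-6.163, 25.67). K is determined by |WK| = 35.6 and |KF| = 40.2 together: it lies at the intersection of circle(W, 35.6) and circle(F, 40.2). With |WF| = 55.46, the foot of the radical line on WF is 24.59 from W and the perpendicular offset is √(35.6² − 24.59²) = 25.75. Taking the right-of-WF solution: K = (3.716, -8.531).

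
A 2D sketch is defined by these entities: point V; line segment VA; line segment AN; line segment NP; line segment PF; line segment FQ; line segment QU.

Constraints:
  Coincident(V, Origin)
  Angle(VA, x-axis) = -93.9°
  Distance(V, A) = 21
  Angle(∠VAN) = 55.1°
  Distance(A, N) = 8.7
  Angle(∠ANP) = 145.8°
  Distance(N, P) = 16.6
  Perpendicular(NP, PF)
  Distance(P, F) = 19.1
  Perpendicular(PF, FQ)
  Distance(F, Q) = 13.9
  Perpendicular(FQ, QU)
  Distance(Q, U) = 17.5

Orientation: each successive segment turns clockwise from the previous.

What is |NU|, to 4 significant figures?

3.138

The perpendicularity gives FQ at right angles to PF, so FQ runs at -73.00°; with |FQ| = 13.9, Q = (9.267, -7.334). FQ is perpendicular to QU, so QU runs at -163.0°; with |QU| = 17.5, U = (-7.468, -12.45). Then |NU| = |U − N| = 3.138.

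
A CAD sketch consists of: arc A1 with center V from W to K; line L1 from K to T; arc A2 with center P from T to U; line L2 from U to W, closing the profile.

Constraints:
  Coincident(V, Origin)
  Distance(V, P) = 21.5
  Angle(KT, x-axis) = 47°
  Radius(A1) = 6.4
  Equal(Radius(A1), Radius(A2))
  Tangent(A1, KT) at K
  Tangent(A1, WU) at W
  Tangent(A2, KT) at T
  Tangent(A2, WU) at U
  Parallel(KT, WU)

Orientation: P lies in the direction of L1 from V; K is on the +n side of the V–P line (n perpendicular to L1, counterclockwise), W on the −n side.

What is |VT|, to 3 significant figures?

22.4

Tangency of A1 to both parallel lines with radius 6.4 puts K and W at V ± 6.4·n: K = (-4.68, 4.36), W = (4.68, -4.36). Equal radii place T and U the same way about P: T = P + 6.4·n = (9.98, 20.1), U = P − 6.4·n = (19.3, 11.4). Then |VT| = |T − V| = 22.4.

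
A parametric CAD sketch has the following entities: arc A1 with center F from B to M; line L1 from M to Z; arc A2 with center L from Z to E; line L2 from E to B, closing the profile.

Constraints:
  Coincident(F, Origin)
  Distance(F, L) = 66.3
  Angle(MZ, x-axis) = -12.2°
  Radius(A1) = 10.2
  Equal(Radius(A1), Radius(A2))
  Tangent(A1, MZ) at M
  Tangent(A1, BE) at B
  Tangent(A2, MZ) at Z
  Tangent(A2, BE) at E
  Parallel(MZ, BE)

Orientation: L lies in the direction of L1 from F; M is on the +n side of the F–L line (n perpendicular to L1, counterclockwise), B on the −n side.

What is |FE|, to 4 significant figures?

67.08

The slot axis is L1's direction at -12.2°, so u = (cos -12.2°, sin -12.2°) = (0.9774, -0.2113) and n = (−sin -12.2°, cos -12.2°) = (0.2113, 0.9774). F is at the origin and L lies 66.3 along u from F, so L = 66.3·u = (64.80, -14.01). Tangency of A1 to both parallel lines with radius 10.2 puts M and B at F ± 10.2·n: M = (2.156, 9.970), B = (-2.156, -9.970). Equal radii place Z and E the same way about L: Z = L + 10.2·n = (66.96, -4.041), E = L − 10.2·n = (62.65, -23.98). Then |FE| = |E − F| = 67.08.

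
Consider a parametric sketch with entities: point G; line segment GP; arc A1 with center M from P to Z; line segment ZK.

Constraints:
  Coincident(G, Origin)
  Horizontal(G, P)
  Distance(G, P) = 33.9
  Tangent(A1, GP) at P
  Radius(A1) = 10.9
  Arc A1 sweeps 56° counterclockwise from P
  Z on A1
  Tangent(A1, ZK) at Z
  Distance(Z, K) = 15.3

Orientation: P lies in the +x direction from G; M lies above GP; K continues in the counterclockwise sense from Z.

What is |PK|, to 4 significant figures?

24.81

G is at the origin; GP is horizontal with |GP| = 33.9 and P on the +x side, so P = (33.90, 0.000). A1 meets GP tangentially, so MP is at right angles to GP, so M = P + (0, 10.9) = (33.90, 10.90). On A1, P sits at bearing -90° from M; a 56° counterclockwise sweep puts Z at bearing -34°, so Z = M + 10.9·(cos -34°, sin -34°) = (42.94, 4.805). The tangent condition forces MZ to be normal to ZK, so ZK runs along (−sin -34°, cos -34°); with |ZK| = 15.3, K = (51.49, 17.49). Then |PK| = |K − P| = 24.81.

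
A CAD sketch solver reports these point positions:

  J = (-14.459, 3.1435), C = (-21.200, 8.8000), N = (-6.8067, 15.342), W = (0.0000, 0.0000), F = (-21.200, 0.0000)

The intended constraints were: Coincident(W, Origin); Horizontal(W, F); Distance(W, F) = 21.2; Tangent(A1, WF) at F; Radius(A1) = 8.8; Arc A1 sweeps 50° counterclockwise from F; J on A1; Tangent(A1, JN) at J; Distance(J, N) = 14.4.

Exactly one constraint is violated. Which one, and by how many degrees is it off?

Tangent(A1, JN) at J — off by 7.90°.

W = (0.00, 0.00) ✓; W.y = 0.00, F.y = 0.00 ✓; |WF| = 21.20 ✓; ∠(CF, FW) = 90.00° ✓; |CF| = 8.800 ✓; bearing(C→J) − bearing(C→F) = 50.00° ✓; |CJ| = 8.800 ✓; ∠(CJ, JN) = 82.10° ✗; |JN| = 14.40 ✓.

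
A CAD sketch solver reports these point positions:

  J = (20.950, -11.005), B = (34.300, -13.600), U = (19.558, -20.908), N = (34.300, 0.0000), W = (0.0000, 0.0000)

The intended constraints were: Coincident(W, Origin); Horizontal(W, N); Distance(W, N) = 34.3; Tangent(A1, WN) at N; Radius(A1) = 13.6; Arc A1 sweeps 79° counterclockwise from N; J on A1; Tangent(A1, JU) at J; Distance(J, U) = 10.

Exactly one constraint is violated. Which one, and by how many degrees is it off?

Tangent(A1, JU) at J — off by 3.00°.

W = (0.00, 0.00) ✓; W.y = 0.00, N.y = 0.00 ✓; |WN| = 34.30 ✓; ∠(BN, NW) = 90.00° ✓; |BN| = 13.60 ✓; bearing(B→J) − bearing(B→N) = 79.00° ✓; |BJ| = 13.60 ✓; ∠(BJ, JU) = 87.00° ✗; |JU| = 10.00 ✓.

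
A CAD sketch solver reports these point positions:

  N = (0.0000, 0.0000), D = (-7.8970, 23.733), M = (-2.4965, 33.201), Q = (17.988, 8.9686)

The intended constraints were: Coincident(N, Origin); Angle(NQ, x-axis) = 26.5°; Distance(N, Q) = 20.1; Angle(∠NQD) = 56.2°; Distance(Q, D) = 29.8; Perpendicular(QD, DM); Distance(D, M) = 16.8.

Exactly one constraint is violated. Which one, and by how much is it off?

Distance(D, M) = 16.8 — off by 5.90.

N = (0.00, 0.00) ✓; NQ at 26.50° ✓; |NQ| = 20.10 ✓; ∠NQD = 56.20° ✓; |QD| = 29.80 ✓; ∠(QD, DM) = 90.00° ✓; |DM| = 10.90 ✗.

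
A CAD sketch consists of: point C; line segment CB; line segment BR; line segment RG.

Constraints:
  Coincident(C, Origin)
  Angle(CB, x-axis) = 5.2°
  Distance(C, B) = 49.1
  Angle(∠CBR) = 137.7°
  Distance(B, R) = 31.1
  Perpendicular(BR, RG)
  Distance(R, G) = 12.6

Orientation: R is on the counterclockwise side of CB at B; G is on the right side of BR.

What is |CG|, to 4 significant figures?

81.41

C is at the origin; CB runs at 5.2° with length 49.1, so B = 49.1·(cos 5.2°, sin 5.2°) = (48.90, 4.450). ∠CBR = 137.7°, so BR runs at 5.2° + (180° − 137.7°) = 47.50° from the x-axis; with |BR| = 31.1, R = B + 31.1·(cos 47.50°, sin 47.50°) = (69.91, 27.38). BR ⟂ RG; with |RG| = 12.6 on the right of BR, G = R + 12.6·(0.7373, -0.6756) = (79.20, 18.87). Then |CG| = |G − C| = 81.41.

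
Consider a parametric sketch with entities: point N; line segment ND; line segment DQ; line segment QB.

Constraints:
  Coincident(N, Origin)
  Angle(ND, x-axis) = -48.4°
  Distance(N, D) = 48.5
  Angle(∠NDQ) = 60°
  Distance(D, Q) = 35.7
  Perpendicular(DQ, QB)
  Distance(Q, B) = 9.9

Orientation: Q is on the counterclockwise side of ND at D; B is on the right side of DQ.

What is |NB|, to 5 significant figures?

53.150

N is at the origin; ND runs at -48.4° with length 48.5, so D = 48.5·(cos -48.4°, sin -48.4°) = (32.200, -36.268). ∠NDQ = 60.0°, so DQ runs at -48.4° + (180° − 60.0°) = 71.600° from the x-axis; with |DQ| = 35.7, Q = D + 35.7·(cos 71.600°, sin 71.600°) = (43.469, -2.3933). The perpendicularity gives QB at right angles to DQ; with |QB| = 9.9 on the right of DQ, B = Q + 9.9·(0.94888, -0.31565) = (52.863, -5.5183). Then |NB| = |B − N| = 53.150.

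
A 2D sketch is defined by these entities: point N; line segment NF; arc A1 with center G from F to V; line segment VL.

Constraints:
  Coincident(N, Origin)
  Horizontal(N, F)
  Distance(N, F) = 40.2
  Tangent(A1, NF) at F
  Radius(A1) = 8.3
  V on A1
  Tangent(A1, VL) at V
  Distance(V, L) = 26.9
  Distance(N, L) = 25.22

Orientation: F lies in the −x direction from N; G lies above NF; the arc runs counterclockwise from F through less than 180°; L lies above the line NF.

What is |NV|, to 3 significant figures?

34.6

Checks: |GV| = 8.300 ✓; ∠(GV, VL) = 90.00° ✓; |VL| = 26.90 ✓; |NL| = 25.22 ✓.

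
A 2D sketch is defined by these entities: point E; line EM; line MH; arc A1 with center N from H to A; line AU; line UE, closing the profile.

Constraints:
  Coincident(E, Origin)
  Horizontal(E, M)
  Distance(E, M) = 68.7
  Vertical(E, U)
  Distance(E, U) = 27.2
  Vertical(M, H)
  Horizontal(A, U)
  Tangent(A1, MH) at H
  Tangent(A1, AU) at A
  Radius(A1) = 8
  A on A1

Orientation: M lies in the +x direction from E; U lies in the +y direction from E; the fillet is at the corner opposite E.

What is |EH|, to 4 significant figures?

71.33

The virtual corner opposite E is at (68.70, 27.20). The tangent condition forces NH to be normal to MH and since A1 is tangent to AU there, NA ⟂ AU, with radius 8.0, so the center N sits 8.0 in from both sides at N = (60.70, 19.20). That places the tangent points at H = (68.70, 19.20) on MH and A = (60.70, 27.20) on AU. Then |EH| = |H − E| = 71.33.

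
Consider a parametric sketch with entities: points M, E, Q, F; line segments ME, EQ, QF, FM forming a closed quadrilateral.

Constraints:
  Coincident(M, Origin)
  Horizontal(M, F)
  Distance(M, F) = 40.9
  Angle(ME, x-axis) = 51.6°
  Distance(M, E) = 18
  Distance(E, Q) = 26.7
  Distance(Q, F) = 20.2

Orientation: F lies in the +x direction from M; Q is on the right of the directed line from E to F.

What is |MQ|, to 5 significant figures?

25.160

Checks: |EQ| = 26.70 ✓; |QF| = 20.20 ✓.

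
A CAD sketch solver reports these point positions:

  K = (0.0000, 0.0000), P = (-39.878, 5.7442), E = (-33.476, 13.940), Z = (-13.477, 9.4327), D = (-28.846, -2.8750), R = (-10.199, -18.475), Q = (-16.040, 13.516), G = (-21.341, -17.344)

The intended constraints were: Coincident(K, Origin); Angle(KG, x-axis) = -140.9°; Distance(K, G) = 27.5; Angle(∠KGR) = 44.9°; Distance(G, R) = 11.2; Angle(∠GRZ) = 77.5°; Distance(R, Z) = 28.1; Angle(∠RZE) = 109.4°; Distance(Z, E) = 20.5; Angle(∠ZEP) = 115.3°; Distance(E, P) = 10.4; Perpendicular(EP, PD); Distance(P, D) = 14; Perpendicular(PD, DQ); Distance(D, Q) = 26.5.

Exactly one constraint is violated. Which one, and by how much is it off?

Distance(D, Q) = 26.5 — off by 5.70.

K = (0.00, 0.00) ✓; KG at -140.9° ✓; |KG| = 27.50 ✓; ∠KGR = 44.90° ✓; |GR| = 11.20 ✓; ∠GRZ = 77.50° ✓; |RZ| = 28.10 ✓; ∠RZE = 109.4° ✓; |ZE| = 20.50 ✓; ∠ZEP = 115.3° ✓; |EP| = 10.40 ✓; ∠(EP, PD) = 89.99° ✓; |PD| = 14.00 ✓; ∠(PD, DQ) = 90.00° ✓; |DQ| = 20.80 ✗.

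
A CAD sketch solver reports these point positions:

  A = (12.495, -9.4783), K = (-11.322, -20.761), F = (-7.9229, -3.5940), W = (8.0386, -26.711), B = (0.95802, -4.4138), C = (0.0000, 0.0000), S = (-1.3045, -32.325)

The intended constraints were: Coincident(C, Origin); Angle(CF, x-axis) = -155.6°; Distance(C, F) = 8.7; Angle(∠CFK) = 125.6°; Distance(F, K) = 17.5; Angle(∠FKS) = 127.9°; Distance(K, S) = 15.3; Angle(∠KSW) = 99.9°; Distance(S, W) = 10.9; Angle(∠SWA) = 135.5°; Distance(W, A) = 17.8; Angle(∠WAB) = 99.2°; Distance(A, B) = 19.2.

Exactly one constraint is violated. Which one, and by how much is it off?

Distance(A, B) = 19.2 — off by 6.60.

C = (0.00, 0.00) ✓; CF at -155.6° ✓; |CF| = 8.700 ✓; ∠CFK = 125.6° ✓; |FK| = 17.50 ✓; ∠FKS = 127.9° ✓; |KS| = 15.30 ✓; ∠KSW = 99.90° ✓; |SW| = 10.90 ✓; ∠SWA = 135.5° ✓; |WA| = 17.80 ✓; ∠WAB = 99.20° ✓; |AB| = 12.60 ✗.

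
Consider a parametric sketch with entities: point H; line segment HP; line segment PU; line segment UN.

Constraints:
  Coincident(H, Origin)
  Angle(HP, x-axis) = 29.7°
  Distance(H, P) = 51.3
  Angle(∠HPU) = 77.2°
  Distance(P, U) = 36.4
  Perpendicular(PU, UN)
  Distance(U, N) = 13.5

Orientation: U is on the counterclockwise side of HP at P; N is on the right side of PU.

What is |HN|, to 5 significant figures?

68.280

∠HPU = 77.2°, so PU runs at 29.7° + (180° − 77.2°) = 132.50° from the x-axis; with |PU| = 36.4, U = P + 36.4·(cos 132.50°, sin 132.50°) = (19.969, 52.254). PU ⟂ UN; with |UN| = 13.5 on the right of PU, N = U + 13.5·(0.73728, 0.67559) = (29.923, 61.374). Then |HN| = |N − H| = 68.280.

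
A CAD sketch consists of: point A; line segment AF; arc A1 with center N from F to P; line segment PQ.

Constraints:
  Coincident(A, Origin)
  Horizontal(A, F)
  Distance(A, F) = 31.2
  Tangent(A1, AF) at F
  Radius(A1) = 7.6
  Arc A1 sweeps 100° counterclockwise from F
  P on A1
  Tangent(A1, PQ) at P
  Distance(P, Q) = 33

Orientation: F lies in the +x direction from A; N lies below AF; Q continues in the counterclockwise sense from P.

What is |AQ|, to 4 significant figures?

50.82

A is at the origin; A and F share the same y with |AF| = 31.2 and F on the +x side, so F = (31.20, 0.000). A1 meets AF tangentially, so NF is at right angles to AF, so N = F + (0, -7.6) = (31.20, -7.600). On A1, F sits at bearing 90° from N; a 100° counterclockwise sweep puts P at bearing 190°, so P = N + 7.6·(cos 190°, sin 190°) = (23.72, -8.920). The tangent condition forces NP to be normal to PQ, so PQ runs along (−sin 190°, cos 190°); with |PQ| = 33.0, Q = (29.45, -41.42). Then |AQ| = |Q − A| = 50.82.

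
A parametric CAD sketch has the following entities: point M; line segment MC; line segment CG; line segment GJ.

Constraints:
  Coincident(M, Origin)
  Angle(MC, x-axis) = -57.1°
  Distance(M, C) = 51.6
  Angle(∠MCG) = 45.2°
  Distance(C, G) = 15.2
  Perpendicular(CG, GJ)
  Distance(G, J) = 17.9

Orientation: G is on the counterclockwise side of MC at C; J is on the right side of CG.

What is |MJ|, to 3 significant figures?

58.5

∠MCG = 45.2°, so CG runs at -57.1° + (180° − 45.2°) = 77.7° from the x-axis; with |CG| = 15.2, G = C + 15.2·(cos 77.7°, sin 77.7°) = (31.3, -28.5). CG is perpendicular to GJ; with |GJ| = 17.9 on the right of CG, J = G + 17.9·(0.977, -0.213) = (48.8, -32.3). Then |MJ| = |J − M| = 58.5.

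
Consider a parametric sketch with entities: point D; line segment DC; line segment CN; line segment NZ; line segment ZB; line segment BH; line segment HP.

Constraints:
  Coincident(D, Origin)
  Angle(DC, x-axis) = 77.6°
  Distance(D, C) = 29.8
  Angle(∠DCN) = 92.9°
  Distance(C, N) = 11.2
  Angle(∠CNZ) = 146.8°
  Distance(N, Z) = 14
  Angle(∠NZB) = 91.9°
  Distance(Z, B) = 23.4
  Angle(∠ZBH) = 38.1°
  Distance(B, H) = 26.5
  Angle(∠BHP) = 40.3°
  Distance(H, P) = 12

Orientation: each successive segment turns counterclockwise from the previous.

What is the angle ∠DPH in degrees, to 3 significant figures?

91.4°

D is at the origin; DC runs at 77.6° with length 29.8, so C = (6.40, 29.1). ∠DCN = 92.9° gives CN at 165° from the x-axis; with |CN| = 11.2, N = (-4.40, 32.1). ∠CNZ = 146.8° gives NZ at -162° from the x-axis; with |NZ| = 14.0, Z = (-17.7, 27.8). ∠NZB = 91.9° gives ZB at -74.0° from the x-axis; with |ZB| = 23.4, B = (-11.3, 5.26). ∠ZBH = 38.1° gives BH at 67.9° from the x-axis; with |BH| = 26.5, H = (-1.31, 29.8). ∠BHP = 40.3° gives HP at -152° from the x-axis; with |HP| = 12.0, P = (-11.9, 24.3). Then cos ∠DPH = PD·PH / (|PD||PH|), giving 91.4°.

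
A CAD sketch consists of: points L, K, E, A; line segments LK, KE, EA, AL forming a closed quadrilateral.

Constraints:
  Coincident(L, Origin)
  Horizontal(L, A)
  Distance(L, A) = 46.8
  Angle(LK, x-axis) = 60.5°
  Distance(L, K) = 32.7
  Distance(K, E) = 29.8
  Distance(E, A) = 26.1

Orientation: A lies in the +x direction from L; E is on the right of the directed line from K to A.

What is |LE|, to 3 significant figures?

20.7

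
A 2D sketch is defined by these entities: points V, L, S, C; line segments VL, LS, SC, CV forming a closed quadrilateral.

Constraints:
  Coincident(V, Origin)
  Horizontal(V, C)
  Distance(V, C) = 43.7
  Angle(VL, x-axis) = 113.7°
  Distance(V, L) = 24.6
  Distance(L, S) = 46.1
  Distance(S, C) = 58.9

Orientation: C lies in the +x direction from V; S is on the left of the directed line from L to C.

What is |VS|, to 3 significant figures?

59.6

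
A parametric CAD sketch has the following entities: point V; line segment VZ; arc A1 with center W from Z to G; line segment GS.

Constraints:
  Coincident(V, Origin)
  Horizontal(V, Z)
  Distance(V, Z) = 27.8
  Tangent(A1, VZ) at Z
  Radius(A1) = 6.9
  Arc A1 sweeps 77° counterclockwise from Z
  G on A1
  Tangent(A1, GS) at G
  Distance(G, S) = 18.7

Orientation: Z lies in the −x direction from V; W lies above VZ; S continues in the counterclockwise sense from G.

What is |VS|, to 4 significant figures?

28.98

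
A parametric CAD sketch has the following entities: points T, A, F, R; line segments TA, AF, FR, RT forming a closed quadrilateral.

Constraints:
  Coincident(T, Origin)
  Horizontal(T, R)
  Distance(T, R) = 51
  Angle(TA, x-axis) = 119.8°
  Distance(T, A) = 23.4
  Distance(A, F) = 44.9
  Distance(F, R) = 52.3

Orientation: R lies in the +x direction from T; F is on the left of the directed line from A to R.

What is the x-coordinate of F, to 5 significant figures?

25.446

Checks: |AF| = 44.90 ✓; |FR| = 52.30 ✓.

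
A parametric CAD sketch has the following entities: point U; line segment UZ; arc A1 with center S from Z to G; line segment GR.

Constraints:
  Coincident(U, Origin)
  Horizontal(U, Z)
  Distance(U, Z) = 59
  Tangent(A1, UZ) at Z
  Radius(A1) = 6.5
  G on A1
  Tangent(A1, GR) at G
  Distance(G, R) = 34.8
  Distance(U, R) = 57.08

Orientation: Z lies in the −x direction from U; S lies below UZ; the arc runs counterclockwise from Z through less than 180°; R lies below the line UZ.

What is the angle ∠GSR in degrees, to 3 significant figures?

79.4°

Checks: |SZ| = 6.500 ✓; |SG| = 6.500 ✓; ∠(SG, GR) = 90.00° ✓; |GR| = 34.80 ✓; |UR| = 57.08 ✓.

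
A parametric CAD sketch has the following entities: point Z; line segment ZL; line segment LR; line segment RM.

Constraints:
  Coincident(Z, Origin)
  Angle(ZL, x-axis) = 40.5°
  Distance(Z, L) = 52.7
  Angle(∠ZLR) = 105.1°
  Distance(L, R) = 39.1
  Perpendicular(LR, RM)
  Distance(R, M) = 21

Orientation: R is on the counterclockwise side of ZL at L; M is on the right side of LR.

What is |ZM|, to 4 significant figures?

89.21

Z is at the origin; ZL runs at 40.5° with length 52.7, so L = 52.7·(cos 40.5°, sin 40.5°) = (40.07, 34.23). ∠ZLR = 105.1°, so LR runs at 40.5° + (180° − 105.1°) = 115.4° from the x-axis; with |LR| = 39.1, R = L + 39.1·(cos 115.4°, sin 115.4°) = (23.30, 69.55). The perpendicularity gives RM at right angles to LR; with |RM| = 21.0 on the right of LR, M = R + 21.0·(0.9033, 0.4289) = (42.27, 78.55). Then |ZM| = |M − Z| = 89.21.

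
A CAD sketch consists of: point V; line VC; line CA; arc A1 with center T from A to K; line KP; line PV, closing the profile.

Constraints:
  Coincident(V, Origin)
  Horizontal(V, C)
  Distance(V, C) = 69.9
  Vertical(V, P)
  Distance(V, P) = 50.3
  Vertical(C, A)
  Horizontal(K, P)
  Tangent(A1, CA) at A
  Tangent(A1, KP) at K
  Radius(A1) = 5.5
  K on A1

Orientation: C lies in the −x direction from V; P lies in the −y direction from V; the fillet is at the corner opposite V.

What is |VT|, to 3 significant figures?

78.4

V is at the origin; V and C share the same y with |VC| = 69.9 and C on the −x side, so C = (-69.9, 0.00). VP is vertical with |VP| = 50.3 and P on the −y side, so P = (0.00, -50.3). The virtual corner opposite V is at (-69.9, -50.3). Since A1 is tangent to CA there, TA ⟂ CA and A1 meets KP tangentially, so TK is at right angles to KP, with radius 5.5, so the center T sits 5.5 in from both sides at T = (-64.4, -44.8). Then |VT| = |T − V| = 78.4.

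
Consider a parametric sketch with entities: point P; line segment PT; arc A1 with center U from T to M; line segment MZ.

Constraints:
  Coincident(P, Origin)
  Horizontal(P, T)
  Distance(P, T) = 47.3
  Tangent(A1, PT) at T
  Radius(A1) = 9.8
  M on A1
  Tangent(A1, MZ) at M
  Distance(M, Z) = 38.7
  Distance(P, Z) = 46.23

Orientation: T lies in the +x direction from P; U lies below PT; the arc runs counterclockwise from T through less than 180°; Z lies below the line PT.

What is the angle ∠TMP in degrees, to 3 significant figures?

139°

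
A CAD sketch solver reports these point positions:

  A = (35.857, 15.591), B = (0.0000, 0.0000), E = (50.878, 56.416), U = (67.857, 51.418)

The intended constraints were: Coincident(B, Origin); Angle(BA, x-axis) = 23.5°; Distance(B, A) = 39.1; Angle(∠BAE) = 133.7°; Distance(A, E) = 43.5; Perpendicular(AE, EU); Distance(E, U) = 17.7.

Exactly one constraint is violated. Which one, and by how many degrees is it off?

Perpendicular(AE, EU) — off by 3.80°.

B = (0.00, 0.00) ✓; BA at 23.50° ✓; |BA| = 39.10 ✓; ∠BAE = 133.7° ✓; |AE| = 43.50 ✓; ∠(AE, EU) = 86.20° ✗; |EU| = 17.70 ✓.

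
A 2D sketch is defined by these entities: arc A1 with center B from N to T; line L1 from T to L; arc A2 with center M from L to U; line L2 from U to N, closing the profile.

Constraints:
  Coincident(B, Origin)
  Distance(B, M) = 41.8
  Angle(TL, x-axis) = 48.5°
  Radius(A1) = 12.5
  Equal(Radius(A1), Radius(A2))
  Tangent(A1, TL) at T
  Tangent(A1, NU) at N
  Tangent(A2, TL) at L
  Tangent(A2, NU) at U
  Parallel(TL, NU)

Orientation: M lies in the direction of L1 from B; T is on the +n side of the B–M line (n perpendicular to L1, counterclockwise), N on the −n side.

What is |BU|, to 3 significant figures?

43.6

Tangency of A1 to both parallel lines with radius 12.5 puts T and N at B ± 12.5·n: T = (-9.36, 8.28), N = (9.36, -8.28). Equal radii place L and U the same way about M: L = M + 12.5·n = (18.3, 39.6), U = M − 12.5·n = (37.1, 23.0). Then |BU| = |U − B| = 43.6.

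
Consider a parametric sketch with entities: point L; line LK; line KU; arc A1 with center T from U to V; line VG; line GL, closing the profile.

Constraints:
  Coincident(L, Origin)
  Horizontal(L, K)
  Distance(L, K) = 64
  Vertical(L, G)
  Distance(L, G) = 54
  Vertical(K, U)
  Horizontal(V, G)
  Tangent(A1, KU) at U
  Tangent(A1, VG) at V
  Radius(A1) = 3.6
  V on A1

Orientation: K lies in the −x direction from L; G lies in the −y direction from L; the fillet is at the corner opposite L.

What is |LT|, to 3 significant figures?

78.7

L is at the origin; L and K share the same y with |LK| = 64.0 and K on the −x side, so K = (-64.0, 0.00). LG is vertical with |LG| = 54.0 and G on the −y side, so G = (0.00, -54.0). The virtual corner opposite L is at (-64.0, -54.0). Since A1 is tangent to KU there, TU ⟂ KU and tangency of A1 to VG means the radius TV is perpendicular to VG, with radius 3.6, so the center T sits 3.6 in from both sides at T = (-60.4, -50.4). Then |LT| = |T − L| = 78.7.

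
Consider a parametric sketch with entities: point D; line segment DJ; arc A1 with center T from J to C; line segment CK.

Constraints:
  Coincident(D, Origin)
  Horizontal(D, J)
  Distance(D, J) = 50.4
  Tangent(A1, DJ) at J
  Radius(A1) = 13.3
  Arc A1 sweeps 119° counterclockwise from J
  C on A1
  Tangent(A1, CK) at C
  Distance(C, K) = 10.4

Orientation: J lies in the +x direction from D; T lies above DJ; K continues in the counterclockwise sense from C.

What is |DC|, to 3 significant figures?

65.1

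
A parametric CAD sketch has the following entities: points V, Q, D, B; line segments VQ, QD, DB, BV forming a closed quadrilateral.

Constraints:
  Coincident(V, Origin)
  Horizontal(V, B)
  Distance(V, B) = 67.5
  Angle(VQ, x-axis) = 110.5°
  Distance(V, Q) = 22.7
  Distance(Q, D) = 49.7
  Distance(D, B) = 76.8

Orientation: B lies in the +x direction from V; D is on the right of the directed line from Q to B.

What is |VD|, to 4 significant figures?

28.54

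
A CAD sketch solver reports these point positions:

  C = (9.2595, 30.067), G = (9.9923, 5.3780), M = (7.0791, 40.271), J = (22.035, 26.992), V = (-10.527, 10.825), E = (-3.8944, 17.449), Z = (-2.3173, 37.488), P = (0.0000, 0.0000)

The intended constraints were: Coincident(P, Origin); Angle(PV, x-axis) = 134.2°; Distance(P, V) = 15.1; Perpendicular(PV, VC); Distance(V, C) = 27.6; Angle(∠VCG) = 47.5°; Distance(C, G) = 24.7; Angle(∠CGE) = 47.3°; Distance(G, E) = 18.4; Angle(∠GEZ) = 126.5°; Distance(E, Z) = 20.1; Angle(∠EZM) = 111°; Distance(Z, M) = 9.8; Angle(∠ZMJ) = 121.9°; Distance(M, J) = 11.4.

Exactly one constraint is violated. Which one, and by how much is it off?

Distance(M, J) = 11.4 — off by 8.60.

P = (0.00, 0.00) ✓; PV at 134.2° ✓; |PV| = 15.10 ✓; ∠(PV, VC) = 90.00° ✓; |VC| = 27.60 ✓; ∠VCG = 47.50° ✓; |CG| = 24.70 ✓; ∠CGE = 47.30° ✓; |GE| = 18.40 ✓; ∠GEZ = 126.5° ✓; |EZ| = 20.10 ✓; ∠EZM = 111.0° ✓; |ZM| = 9.800 ✓; ∠ZMJ = 121.9° ✓; |MJ| = 20.00 ✗.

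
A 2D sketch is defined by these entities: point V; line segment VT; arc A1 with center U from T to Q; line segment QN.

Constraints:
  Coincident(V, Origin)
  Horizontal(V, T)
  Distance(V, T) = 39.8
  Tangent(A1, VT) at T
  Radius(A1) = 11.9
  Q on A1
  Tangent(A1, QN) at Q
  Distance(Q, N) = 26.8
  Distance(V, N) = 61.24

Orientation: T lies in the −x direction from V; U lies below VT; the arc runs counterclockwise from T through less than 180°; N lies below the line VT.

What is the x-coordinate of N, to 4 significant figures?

-45.86

Checks: |UQ| = 11.90 ✓; ∠(UQ, QN) = 90.00° ✓; |QN| = 26.80 ✓; |VN| = 61.24 ✓.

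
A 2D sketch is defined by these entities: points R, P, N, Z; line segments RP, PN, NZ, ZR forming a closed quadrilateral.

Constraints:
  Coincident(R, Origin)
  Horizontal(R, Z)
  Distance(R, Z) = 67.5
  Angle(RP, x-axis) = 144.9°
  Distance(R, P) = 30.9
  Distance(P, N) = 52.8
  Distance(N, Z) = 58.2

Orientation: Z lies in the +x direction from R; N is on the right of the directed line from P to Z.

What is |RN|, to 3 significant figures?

22.8

R is at the origin; R and Z share the same y with |RZ| = 67.5 and Z in +x, so Z = (67.5, 0). RP runs at 144.9° with |RP| = 30.9, so P = (-25.3, 17.8). N is determined by |PN| = 52.8 and |NZ| = 58.2 together: it lies at the intersection of circle(P, 52.8) and circle(Z, 58.2). With |PZ| = 94.5, the foot of the radical line on PZ is 44.1 from P and the perpendicular offset is √(52.8² − 44.1²) = 29.1. Taking the right-of-PZ solution: N = (12.5, -19.1).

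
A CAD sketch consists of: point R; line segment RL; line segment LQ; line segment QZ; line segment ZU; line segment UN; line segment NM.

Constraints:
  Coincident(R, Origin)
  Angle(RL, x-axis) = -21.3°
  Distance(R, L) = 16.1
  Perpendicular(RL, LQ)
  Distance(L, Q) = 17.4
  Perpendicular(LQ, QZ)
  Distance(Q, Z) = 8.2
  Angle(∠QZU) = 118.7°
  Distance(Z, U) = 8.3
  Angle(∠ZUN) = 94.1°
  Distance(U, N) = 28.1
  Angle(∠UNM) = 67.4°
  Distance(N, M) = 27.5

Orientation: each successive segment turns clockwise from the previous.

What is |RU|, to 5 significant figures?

10.850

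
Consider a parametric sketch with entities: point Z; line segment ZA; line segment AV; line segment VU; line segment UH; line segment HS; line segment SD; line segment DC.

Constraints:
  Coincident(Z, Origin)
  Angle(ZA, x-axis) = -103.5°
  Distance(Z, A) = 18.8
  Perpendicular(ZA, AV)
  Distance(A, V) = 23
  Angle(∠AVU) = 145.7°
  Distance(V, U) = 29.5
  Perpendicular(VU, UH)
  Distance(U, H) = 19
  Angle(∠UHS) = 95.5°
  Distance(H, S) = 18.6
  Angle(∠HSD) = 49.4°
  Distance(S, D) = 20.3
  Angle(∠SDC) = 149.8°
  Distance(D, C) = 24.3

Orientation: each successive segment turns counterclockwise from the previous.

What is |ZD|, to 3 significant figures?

39.5

Z is at the origin; ZA runs at -103.5° with length 18.8, so A = (-4.39, -18.3). ZA ⟂ AV, so AV runs at -13.5°; with |AV| = 23.0, V = (18.0, -23.6). ∠AVU = 145.7° gives VU at 20.8° from the x-axis; with |VU| = 29.5, U = (45.6, -13.2). VU ⟂ UH, so UH runs at 111°; with |UH| = 19.0, H = (38.8, 4.59). ∠UHS = 95.5° gives HS at -165° from the x-axis; with |HS| = 18.6, S = (20.9, -0.320). ∠HSD = 49.4° gives SD at -34.1° from the x-axis; with |SD| = 20.3, D = (37.7, -11.7). Then |ZD| = |D − Z| = 39.5.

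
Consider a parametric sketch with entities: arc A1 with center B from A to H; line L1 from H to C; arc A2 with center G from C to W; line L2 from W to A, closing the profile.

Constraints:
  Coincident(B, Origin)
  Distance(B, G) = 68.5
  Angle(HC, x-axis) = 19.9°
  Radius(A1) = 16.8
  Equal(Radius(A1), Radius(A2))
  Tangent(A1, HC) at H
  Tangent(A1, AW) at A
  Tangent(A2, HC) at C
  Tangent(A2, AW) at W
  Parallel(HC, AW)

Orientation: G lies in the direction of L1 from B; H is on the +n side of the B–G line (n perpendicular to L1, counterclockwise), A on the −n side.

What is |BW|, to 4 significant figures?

70.53

The slot axis is L1's direction at 19.9°, so u = (cos 19.9°, sin 19.9°) = (0.9403, 0.3404) and n = (−sin 19.9°, cos 19.9°) = (-0.3404, 0.9403). B is at the origin and G lies 68.5 along u from B, so G = 68.5·u = (64.41, 23.32). Tangency of A1 to both parallel lines with radius 16.8 puts H and A at B ± 16.8·n: H = (-5.718, 15.80), A = (5.718, -15.80). Equal radii place C and W the same way about G: C = G + 16.8·n = (58.69, 39.11), W = G − 16.8·n = (70.13, 7.519). Then |BW| = |W − B| = 70.53.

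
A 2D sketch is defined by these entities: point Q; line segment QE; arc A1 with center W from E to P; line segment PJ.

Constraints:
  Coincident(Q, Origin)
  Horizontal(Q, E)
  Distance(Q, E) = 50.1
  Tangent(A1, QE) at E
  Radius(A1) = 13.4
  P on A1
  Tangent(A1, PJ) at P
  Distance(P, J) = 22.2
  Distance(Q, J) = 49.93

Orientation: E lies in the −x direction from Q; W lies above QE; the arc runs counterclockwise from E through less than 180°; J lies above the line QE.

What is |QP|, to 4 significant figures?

38.87

Q is at the origin; QE is horizontal with |QE| = 50.1 and E on the −x side, so E = (-50.10, 0.000). A1 meets QE tangentially, so WE is at right angles to QE, so W = E + (0, 13.4) = (-50.10, 13.40). Since WP ⟂ PJ (tangency), |WJ| = √(13.4² + 22.2²) = 25.93 regardless of where P sits on A1. So J lies on both circle(Q, 49.93) and circle(W, 25.93); the above-QE intersection is J = (-35.67, 34.94). P is the foot of the tangent from J: P = (-36.71, 12.77).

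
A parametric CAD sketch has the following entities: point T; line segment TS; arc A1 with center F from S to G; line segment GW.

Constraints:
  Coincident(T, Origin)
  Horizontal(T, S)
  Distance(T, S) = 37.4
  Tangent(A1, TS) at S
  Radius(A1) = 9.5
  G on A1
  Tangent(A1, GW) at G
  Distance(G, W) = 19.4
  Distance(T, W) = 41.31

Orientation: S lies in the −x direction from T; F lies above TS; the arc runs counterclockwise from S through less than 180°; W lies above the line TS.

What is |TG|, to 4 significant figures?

29.67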